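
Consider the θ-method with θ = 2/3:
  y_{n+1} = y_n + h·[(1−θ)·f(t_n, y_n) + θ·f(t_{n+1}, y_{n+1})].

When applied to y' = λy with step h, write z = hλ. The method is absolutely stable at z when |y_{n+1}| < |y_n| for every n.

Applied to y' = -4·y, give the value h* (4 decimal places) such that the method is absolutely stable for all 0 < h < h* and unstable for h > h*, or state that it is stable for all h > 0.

Test eqn y'=λy, z=hλ:
  y_{n+1} = y_n + z·[1/3·y_n + 2/3·y_{n+1}] ⇒ (1 − 2/3z)y_{n+1} = (1 + 1/3z)y_n
  so R(z) = (1 + 1/3z)/(1 − 2/3z).

Solve |R(x)|<1 on ℝ⁻.
x=-0.89: |R|=0.4414
x=-2: |R|=0.1429
x=-10: |R|=0.3043
x=-100: |R|=0.4778
θ=2/3≥1/2 ⇒ |1+1/3x|<|1−2/3x| ∀x<0 ⇒ interval (−∞,0).

unbounded; (−∞, 0). Any h>0 works for λ=-4.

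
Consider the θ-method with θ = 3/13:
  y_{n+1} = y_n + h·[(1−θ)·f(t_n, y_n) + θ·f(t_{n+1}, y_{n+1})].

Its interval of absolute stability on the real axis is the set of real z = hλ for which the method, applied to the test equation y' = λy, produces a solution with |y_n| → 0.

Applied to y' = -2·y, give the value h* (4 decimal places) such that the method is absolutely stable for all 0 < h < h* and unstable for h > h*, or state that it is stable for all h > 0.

(-3.7143,0); λ=-2 ⇒ h* = (26/7)/2 = 1.8571.

On y'=λy, z=hλ:
  y_{n+1} = y_n + z·[10/13·y_n + 3/13·y_{n+1}] ⇒ (1 − 3/13z)y_{n+1} = (1 + 10/13z)y_n
  R(z) = (1 + 10/13z)/(1 − 3/13z).

Need |R(x)|<1, x<0.
x=-1.6: |R|=0.1685
R=−1: 1+10/13x = −1+3/13x ⇒ -7/13x=2 ⇒ x=2/(-7/13)=-3.7143
Confirm numerically:
  x=-2.906: |R|=0.73948 <1
  x=-2.614: |R|=0.63046 <1
  x=-1.521: |R|=0.12583 <1
  x=-3.953: |R|=1.06722 >1
  x=-3.942: |R|=1.06421 >1
  x=-3.935: |R|=1.06229 >1
Interval (-3.7143, 0).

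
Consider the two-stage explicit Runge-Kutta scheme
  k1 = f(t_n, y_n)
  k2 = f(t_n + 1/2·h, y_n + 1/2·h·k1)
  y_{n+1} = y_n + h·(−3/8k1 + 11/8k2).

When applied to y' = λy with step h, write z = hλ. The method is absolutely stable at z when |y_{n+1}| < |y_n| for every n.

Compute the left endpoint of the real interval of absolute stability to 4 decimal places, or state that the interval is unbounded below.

z* = -1.4545.

With y'=λy (z=hλ):
  k1=λy_n ⇒ h·k1=z·y_n;  k2=λ(1+1/2z)y_n ⇒ h·k2=z(1+1/2z)y_n
  y_{n+1}/y_n = 1 − 3/8z + 11/8z(1+1/2z) = 1 + z + 11/16z²
  R(z) = 1 + z + 11/16z².

Need |R(x)|<1, x<0.
x=-1.64: |R|=1.2091
R=1: x+11/16x²=0 ⇒ x=−16/11=-1.4545; min R=1−1/(4·11/16)=0.6364>−1
Confirm numerically:
  x=-1.430: |R|=0.97587 <1
  x=-1.260: |R|=0.83147 <1
  x=-0.951: |R|=0.67078 <1
  x=-0.714: |R|=0.63648 <1
  x=-1.869: |R|=1.53255 >1
  x=-1.792: |R|=1.41574 >1
  x=-1.741: |R|=1.34287 >1
So |R|<1 on (-1.4545, 0).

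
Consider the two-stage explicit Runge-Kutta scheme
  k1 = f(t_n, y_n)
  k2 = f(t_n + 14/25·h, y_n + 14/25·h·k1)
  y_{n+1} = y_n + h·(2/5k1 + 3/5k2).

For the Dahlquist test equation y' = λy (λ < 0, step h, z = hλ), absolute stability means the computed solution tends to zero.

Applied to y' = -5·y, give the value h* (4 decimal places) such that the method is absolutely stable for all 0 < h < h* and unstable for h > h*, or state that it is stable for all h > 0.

Set f=λy, z=hλ:
  k1=λy_n ⇒ h·k1=z·y_n;  k2=λ(1+14/25z)y_n ⇒ h·k2=z(1+14/25z)y_n
  y_{n+1}/y_n = 1 + 2/5z + 3/5z(1+14/25z) = 1 + z + 42/125z²
  ⇒ R(z) = 1 + z + 42/125z².

Solve |R(x)|<1 on ℝ⁻.
x=-1.3: |R|=0.2678
R=1: x+42/125x²=0 ⇒ x=−125/42=-2.9762; min R=1−1/(4·42/125)=0.2560>−1
Confirm numerically:
  x=-2.266: |R|=0.45928 <1
  x=-1.786: |R|=0.28577 <1
  x=-1.214: |R|=0.28120 <1
  x=-3.384: |R|=1.46369 >1
  x=-3.119: |R|=1.14966 >1
  x=-3.007: |R|=1.03113 >1
Stable set (-2.9762, 0).

(-2.9762,0); λ=-5 ⇒ h* = (125/42)/5 = 0.5952.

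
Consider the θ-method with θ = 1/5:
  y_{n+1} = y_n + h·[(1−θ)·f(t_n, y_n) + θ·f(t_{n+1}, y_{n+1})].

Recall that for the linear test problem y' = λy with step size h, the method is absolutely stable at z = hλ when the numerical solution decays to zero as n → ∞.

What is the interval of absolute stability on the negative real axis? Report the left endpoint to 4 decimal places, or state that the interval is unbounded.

Test eqn y'=λy, z=hλ:
  y_{n+1} = y_n + z·[4/5·y_n + 1/5·y_{n+1}] ⇒ (1 − 1/5z)y_{n+1} = (1 + 4/5z)y_n
  R(z) = (1 + 4/5z)/(1 − 1/5z).

Need |R(x)|<1, x<0.
x=-1.41: |R|=0.0998
R=−1: 1+4/5x = −1+1/5x ⇒ -3/5x=2 ⇒ x=2/(-3/5)=-3.3333
Confirm numerically:
  x=-2.953: |R|=0.85653 <1
  x=-2.527: |R|=0.67862 <1
  x=-2.340: |R|=0.59401 <1
  x=-1.744: |R|=0.29300 <1
  x=-3.709: |R|=1.12941 >1
  x=-3.702: |R|=1.12710 >1
  x=-3.358: |R|=1.00885 >1
Stable set (-3.3333, 0).

z∈(-3.3333,0).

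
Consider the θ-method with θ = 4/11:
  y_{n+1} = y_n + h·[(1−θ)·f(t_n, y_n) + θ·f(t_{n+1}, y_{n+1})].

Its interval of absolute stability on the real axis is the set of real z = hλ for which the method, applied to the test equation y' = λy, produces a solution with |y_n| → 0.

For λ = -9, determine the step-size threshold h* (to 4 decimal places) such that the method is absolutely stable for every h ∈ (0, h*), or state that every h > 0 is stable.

(-7.3333,0); λ=-9 ⇒ h* = (22/3)/9 = 0.8148.

On y'=λy, z=hλ:
  y_{n+1} = y_n + z·[7/11·y_n + 4/11·y_{n+1}] ⇒ (1 − 4/11z)y_{n+1} = (1 + 7/11z)y_n
  ⇒ R(z) = (1 + 7/11z)/(1 − 4/11z).

Need |R(x)|<1, x<0.
x=-1.63: |R|=0.0234
R=−1: 1+7/11x = −1+4/11x ⇒ -3/11x=2 ⇒ x=2/(-3/11)=-7.3333
Confirm numerically:
  x=-5.780: |R|=0.86342 <1
  x=-4.926: |R|=0.76479 <1
  x=-4.539: |R|=0.71248 <1
  x=-3.582: |R|=0.55567 <1
  x=-7.483: |R|=1.01097 >1
  x=-7.474: |R|=1.01032 >1
So |R|<1 on (-7.3333, 0).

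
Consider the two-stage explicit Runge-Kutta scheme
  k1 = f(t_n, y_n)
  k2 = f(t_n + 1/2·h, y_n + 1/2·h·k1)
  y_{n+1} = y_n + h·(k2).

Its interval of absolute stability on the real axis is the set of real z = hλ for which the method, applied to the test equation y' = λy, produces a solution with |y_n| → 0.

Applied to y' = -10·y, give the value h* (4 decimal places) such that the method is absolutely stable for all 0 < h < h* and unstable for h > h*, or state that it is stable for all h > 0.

(-2.0000,0); λ=-10 ⇒ h* = (2)/10 = 0.2000.

Set f=λy, z=hλ:
  k1=λy_n ⇒ h·k1=z·y_n;  k2=λ(1+1/2z)y_n ⇒ h·k2=z(1+1/2z)y_n
  y_{n+1}/y_n = 1 + z(1+1/2z) = 1 + z + 1/2z²
  R(z) = 1 + z + 1/2z².

Find x<0 with |R(x)|<1.
x=-0.34: |R|=0.7178
R=1: x+1/2x²=0 ⇒ x=−2=-2.0000; min R=1−1/(4·1/2)=0.5000>−1
Confirm numerically:
  x=-1.835: |R|=0.84861 <1
  x=-1.479: |R|=0.61472 <1
  x=-1.461: |R|=0.60626 <1
  x=-1.147: |R|=0.51080 <1
  x=-2.315: |R|=1.36461 >1
  x=-2.284: |R|=1.32433 >1
Stable set (-2.0000, 0).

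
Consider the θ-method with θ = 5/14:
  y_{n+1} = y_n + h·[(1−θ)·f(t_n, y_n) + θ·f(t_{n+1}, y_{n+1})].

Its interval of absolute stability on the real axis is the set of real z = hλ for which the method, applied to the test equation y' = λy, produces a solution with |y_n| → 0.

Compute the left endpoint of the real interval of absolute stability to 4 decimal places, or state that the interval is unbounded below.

left endpoint -7.0000.

Test eqn y'=λy, z=hλ:
  y_{n+1} = y_n + z·[9/14·y_n + 5/14·y_{n+1}] ⇒ (1 − 5/14z)y_{n+1} = (1 + 9/14z)y_n
  ⇒ R(z) = (1 + 9/14z)/(1 − 5/14z).

Need |R(x)|<1, x<0.
x=-1.18: |R|=0.1698
R=−1: 1+9/14x = −1+5/14x ⇒ -2/7x=2 ⇒ x=2/(-2/7)=-7.0000
Confirm numerically:
  x=-6.630: |R|=0.96861 <1
  x=-5.922: |R|=0.90112 <1
  x=-3.430: |R|=0.54157 <1
  x=-7.191: |R|=1.01529 >1
  x=-7.093: |R|=1.00752 >1
Stable set (-7.0000, 0).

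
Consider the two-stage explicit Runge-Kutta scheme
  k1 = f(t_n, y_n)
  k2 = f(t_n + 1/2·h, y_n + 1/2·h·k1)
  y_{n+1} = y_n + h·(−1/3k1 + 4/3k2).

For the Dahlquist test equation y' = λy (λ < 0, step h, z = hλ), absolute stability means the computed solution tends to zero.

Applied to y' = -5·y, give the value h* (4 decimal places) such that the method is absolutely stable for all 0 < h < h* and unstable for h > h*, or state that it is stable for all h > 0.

With y'=λy (z=hλ):
  k1=λy_n ⇒ h·k1=z·y_n;  k2=λ(1+1/2z)y_n ⇒ h·k2=z(1+1/2z)y_n
  y_{n+1}/y_n = 1 − 1/3z + 4/3z(1+1/2z) = 1 + z + 2/3z²
  R(z) = 1 + z + 2/3z².

Boundary: |R(x)|=1, x<0.
x=-0.84: |R|=0.6304
R=1: x+2/3x²=0 ⇒ x=−3/2=-1.5000; min R=1−1/(4·2/3)=0.6250>−1
Confirm numerically:
  x=-1.388: |R|=0.89636 <1
  x=-1.327: |R|=0.84695 <1
  x=-1.204: |R|=0.76241 <1
  x=-2.022: |R|=1.70366 >1
  x=-1.657: |R|=1.17343 >1
Stable set (-1.5000, 0).

(-1.5000,0); λ=-5 ⇒ h* = (3/2)/5 = 0.3000.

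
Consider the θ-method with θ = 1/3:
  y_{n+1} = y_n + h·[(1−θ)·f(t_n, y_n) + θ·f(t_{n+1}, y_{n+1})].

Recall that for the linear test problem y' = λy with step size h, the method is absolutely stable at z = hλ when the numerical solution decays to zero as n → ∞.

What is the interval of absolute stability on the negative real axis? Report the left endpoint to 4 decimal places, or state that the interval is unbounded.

Set f=λy, z=hλ:
  y_{n+1} = y_n + z·[2/3·y_n + 1/3·y_{n+1}] ⇒ (1 − 1/3z)y_{n+1} = (1 + 2/3z)y_n
  R(z) = (1 + 2/3z)/(1 − 1/3z).

Find x<0 with |R(x)|<1.
x=-0.77: |R|=0.3873
R=−1: 1+2/3x = −1+1/3x ⇒ -1/3x=2 ⇒ x=2/(-1/3)=-6.0000
Confirm numerically:
  x=-5.380: |R|=0.92601 <1
  x=-4.595: |R|=0.81501 <1
  x=-4.322: |R|=0.77083 <1
  x=-3.575: |R|=0.63118 <1
  x=-6.323: |R|=1.03465 >1
  x=-6.119: |R|=1.01305 >1
So |R|<1 on (-6.0000, 0).

z∈(-6.0000,0).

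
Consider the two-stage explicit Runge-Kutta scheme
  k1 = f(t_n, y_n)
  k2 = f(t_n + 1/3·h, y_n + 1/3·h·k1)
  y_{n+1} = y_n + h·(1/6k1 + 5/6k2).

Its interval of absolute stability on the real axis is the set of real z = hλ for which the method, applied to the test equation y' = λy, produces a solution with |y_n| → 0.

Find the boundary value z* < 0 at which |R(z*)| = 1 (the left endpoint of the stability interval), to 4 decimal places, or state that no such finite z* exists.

Set f=λy, z=hλ:
  k1=λy_n ⇒ h·k1=z·y_n;  k2=λ(1+1/3z)y_n ⇒ h·k2=z(1+1/3z)y_n
  y_{n+1}/y_n = 1 + 1/6z + 5/6z(1+1/3z) = 1 + z + 5/18z²
  ⇒ R(z) = 1 + z + 5/18z².

Find x<0 with |R(x)|<1.
x=-1.1: |R|=0.2361
R=1: x+5/18x²=0 ⇒ x=−18/5=-3.6000; min R=1−1/(4·5/18)=0.1000>−1
Confirm numerically:
  x=-3.077: |R|=0.55298 <1
  x=-2.747: |R|=0.34911 <1
  x=-2.341: |R|=0.18130 <1
  x=-2.023: |R|=0.11381 <1
  x=-3.843: |R|=1.25940 >1
  x=-3.824: |R|=1.23794 >1
  x=-3.728: |R|=1.13255 >1
So |R|<1 on (-3.6000, 0).

z* = -3.6000.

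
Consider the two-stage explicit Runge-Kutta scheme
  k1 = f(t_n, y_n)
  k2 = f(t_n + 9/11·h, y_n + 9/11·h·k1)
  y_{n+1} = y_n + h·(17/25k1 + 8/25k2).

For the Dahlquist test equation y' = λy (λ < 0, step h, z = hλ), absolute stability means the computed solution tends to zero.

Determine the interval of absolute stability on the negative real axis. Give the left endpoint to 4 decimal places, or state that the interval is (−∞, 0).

z∈(-3.8194,0).

On y'=λy, z=hλ:
  k1=λy_n ⇒ h·k1=z·y_n;  k2=λ(1+9/11z)y_n ⇒ h·k2=z(1+9/11z)y_n
  y_{n+1}/y_n = 1 + 17/25z + 8/25z(1+9/11z) = 1 + z + 72/275z²
  ⇒ R(z) = 1 + z + 72/275z².

Boundary: |R(x)|=1, x<0.
x=-0.84: |R|=0.3447
R=1: x+72/275x²=0 ⇒ x=−275/72=-3.8194; min R=1−1/(4·72/275)=0.0451>−1
Confirm numerically:
  x=-2.748: |R|=0.22912 <1
  x=-2.627: |R|=0.17984 <1
  x=-2.207: |R|=0.06828 <1
  x=-1.569: |R|=0.07553 <1
  x=-4.417: |R|=1.69104 >1
  x=-4.294: |R|=1.53352 >1
  x=-4.089: |R|=1.28858 >1
So |R|<1 on (-3.8194, 0).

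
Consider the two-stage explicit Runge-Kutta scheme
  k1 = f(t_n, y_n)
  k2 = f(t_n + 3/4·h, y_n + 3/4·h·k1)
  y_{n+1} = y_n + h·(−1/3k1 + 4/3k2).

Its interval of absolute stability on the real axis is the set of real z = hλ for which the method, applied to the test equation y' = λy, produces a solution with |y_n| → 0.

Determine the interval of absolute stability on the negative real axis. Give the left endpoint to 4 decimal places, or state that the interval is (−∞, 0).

z∈(-1.0000,0).

Test eqn y'=λy, z=hλ:
  k1=λy_n ⇒ h·k1=z·y_n;  k2=λ(1+3/4z)y_n ⇒ h·k2=z(1+3/4z)y_n
  y_{n+1}/y_n = 1 − 1/3z + 4/3z(1+3/4z) = 1 + z + z²
  ⇒ R(z) = 1 + z + z².

Solve |R(x)|<1 on ℝ⁻.
x=-0.64: |R|=0.7696
R=1: x+1x²=0 ⇒ x=−1=-1.0000; min R=1−1/(4·1)=0.7500>−1
Confirm numerically:
  x=-0.892: |R|=0.90366 <1
  x=-0.840: |R|=0.86560 <1
  x=-0.640: |R|=0.76960 <1
  x=-1.486: |R|=1.72220 >1
  x=-1.136: |R|=1.15450 >1
So |R|<1 on (-1.0000, 0).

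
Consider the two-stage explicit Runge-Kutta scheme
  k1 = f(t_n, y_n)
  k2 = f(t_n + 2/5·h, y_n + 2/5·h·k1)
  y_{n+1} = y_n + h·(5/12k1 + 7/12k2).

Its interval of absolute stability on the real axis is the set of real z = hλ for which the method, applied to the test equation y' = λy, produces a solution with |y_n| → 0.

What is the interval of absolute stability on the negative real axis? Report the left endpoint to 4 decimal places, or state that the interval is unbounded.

Set f=λy, z=hλ:
  k1=λy_n ⇒ h·k1=z·y_n;  k2=λ(1+2/5z)y_n ⇒ h·k2=z(1+2/5z)y_n
  y_{n+1}/y_n = 1 + 5/12z + 7/12z(1+2/5z) = 1 + z + 7/30z²
  Hence R(z) = 1 + z + 7/30z².

Solve |R(x)|<1 on ℝ⁻.
x=-0.39: |R|=0.6455
R=1: x+7/30x²=0 ⇒ x=−30/7=-4.2857; min R=1−1/(4·7/30)=-0.0714>−1
Confirm numerically:
  x=-4.147: |R|=0.86578 <1
  x=-3.657: |R|=0.46352 <1
  x=-1.920: |R|=0.05984 <1
  x=-4.454: |R|=1.17489 >1
  x=-4.400: |R|=1.11733 >1
  x=-4.392: |R|=1.10892 >1
Interval (-4.2857, 0).

(-4.2857, 0).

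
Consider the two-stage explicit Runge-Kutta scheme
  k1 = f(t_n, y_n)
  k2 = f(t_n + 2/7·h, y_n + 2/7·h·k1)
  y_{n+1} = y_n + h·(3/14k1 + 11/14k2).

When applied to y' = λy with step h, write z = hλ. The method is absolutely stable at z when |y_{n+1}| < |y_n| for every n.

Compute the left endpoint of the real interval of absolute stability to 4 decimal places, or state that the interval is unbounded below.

z* = -4.4545.

On y'=λy, z=hλ:
  k1=λy_n ⇒ h·k1=z·y_n;  k2=λ(1+2/7z)y_n ⇒ h·k2=z(1+2/7z)y_n
  y_{n+1}/y_n = 1 + 3/14z + 11/14z(1+2/7z) = 1 + z + 11/49z²
  R(z) = 1 + z + 11/49z².

Boundary: |R(x)|=1, x<0.
x=-1.35: |R|=0.0591
R=1: x+11/49x²=0 ⇒ x=−49/11=-4.4545; min R=1−1/(4·11/49)=-0.1136>−1
Confirm numerically:
  x=-4.093: |R|=0.66780 <1
  x=-3.581: |R|=0.29776 <1
  x=-2.203: |R|=0.11350 <1
  x=-1.878: |R|=0.08625 <1
  x=-5.052: |R|=1.67759 >1
  x=-4.769: |R|=1.33665 >1
  x=-4.708: |R|=1.26788 >1
Stable set (-4.4545, 0).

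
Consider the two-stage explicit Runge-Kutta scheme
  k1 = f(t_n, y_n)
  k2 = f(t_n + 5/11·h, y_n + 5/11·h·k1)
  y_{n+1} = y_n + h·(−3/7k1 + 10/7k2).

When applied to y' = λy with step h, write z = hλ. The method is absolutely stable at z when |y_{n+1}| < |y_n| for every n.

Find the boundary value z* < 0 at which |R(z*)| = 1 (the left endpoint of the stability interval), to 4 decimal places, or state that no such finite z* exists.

left endpoint -1.5400.

Test eqn y'=λy, z=hλ:
  k1=λy_n ⇒ h·k1=z·y_n;  k2=λ(1+5/11z)y_n ⇒ h·k2=z(1+5/11z)y_n
  y_{n+1}/y_n = 1 − 3/7z + 10/7z(1+5/11z) = 1 + z + 50/77z²
  so R(z) = 1 + z + 50/77z².

Find x<0 with |R(x)|<1.
x=-1.59: |R|=1.0516
R=1: x+50/77x²=0 ⇒ x=−77/50=-1.5400; min R=1−1/(4·50/77)=0.6150>−1
Confirm numerically:
  x=-1.397: |R|=0.87028 <1
  x=-1.350: |R|=0.83344 <1
  x=-1.163: |R|=0.71529 <1
  x=-0.963: |R|=0.63919 <1
  x=-1.968: |R|=1.54695 >1
  x=-1.763: |R|=1.25529 >1
Interval (-1.5400, 0).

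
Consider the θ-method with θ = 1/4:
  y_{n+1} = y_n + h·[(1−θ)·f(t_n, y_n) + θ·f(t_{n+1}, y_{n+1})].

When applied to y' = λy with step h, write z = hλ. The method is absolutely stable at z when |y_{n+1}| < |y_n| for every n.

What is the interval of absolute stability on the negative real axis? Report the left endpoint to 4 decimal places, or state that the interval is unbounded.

(-4.0000, 0).

With y'=λy (z=hλ):
  y_{n+1} = y_n + z·[3/4·y_n + 1/4·y_{n+1}] ⇒ (1 − 1/4z)y_{n+1} = (1 + 3/4z)y_n
  Hence R(z) = (1 + 3/4z)/(1 − 1/4z).

Need |R(x)|<1, x<0.
x=-0.35: |R|=0.6782
R=−1: 1+3/4x = −1+1/4x ⇒ -1/2x=2 ⇒ x=2/(-1/2)=-4.0000
Confirm numerically:
  x=-2.764: |R|=0.63454 <1
  x=-2.149: |R|=0.39795 <1
  x=-2.148: |R|=0.39753 <1
  x=-4.414: |R|=1.09841 >1
  x=-4.398: |R|=1.09478 >1
Stable set (-4.0000, 0).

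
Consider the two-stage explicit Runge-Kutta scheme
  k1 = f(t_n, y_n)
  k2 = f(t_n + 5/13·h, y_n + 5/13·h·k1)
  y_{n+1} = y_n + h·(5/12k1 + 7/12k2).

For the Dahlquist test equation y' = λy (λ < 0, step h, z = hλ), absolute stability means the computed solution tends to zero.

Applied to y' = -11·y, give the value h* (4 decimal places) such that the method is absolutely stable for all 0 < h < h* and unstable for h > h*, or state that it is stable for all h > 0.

With y'=λy (z=hλ):
  k1=λy_n ⇒ h·k1=z·y_n;  k2=λ(1+5/13z)y_n ⇒ h·k2=z(1+5/13z)y_n
  y_{n+1}/y_n = 1 + 5/12z + 7/12z(1+5/13z) = 1 + z + 35/156z²
  Hence R(z) = 1 + z + 35/156z².

Boundary: |R(x)|=1, x<0.
x=-0.98: |R|=0.2355
R=1: x+35/156x²=0 ⇒ x=−156/35=-4.4571; min R=1−1/(4·35/156)=-0.1143>−1
Confirm numerically:
  x=-4.048: |R|=0.62841 <1
  x=-2.919: |R|=0.00734 <1
  x=-2.303: |R|=0.11304 <1
  x=-2.005: |R|=0.10307 <1
  x=-4.772: |R|=1.33710 >1
  x=-4.580: |R|=1.12624 >1
So |R|<1 on (-4.4571, 0).

(-4.4571,0); λ=-11 ⇒ h* = (156/35)/11 = 0.4052.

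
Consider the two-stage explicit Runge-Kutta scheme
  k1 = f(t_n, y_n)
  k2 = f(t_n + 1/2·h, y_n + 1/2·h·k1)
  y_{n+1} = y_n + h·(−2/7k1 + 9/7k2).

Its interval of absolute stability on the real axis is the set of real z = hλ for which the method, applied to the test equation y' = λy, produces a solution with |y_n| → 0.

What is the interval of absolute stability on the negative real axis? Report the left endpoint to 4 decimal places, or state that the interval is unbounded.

On y'=λy, z=hλ:
  k1=λy_n ⇒ h·k1=z·y_n;  k2=λ(1+1/2z)y_n ⇒ h·k2=z(1+1/2z)y_n
  y_{n+1}/y_n = 1 − 2/7z + 9/7z(1+1/2z) = 1 + z + 9/14z²
  Hence R(z) = 1 + z + 9/14z².

Need |R(x)|<1, x<0.
x=-1.33: |R|=0.8072
R=1: x+9/14x²=0 ⇒ x=−14/9=-1.5556; min R=1−1/(4·9/14)=0.6111>−1
Confirm numerically:
  x=-1.432: |R|=0.88626 <1
  x=-1.131: |R|=0.69132 <1
  x=-1.080: |R|=0.66983 <1
  x=-1.002: |R|=0.64343 <1
  x=-1.930: |R|=1.46458 >1
  x=-1.877: |R|=1.38787 >1
Stable set (-1.5556, 0).

(-1.5556, 0).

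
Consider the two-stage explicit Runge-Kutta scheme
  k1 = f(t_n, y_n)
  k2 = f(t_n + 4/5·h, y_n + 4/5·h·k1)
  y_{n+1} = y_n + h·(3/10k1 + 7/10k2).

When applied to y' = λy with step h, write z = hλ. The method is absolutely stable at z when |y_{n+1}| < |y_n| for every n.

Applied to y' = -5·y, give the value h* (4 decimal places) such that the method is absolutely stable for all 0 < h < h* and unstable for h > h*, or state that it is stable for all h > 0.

On y'=λy, z=hλ:
  k1=λy_n ⇒ h·k1=z·y_n;  k2=λ(1+4/5z)y_n ⇒ h·k2=z(1+4/5z)y_n
  y_{n+1}/y_n = 1 + 3/10z + 7/10z(1+4/5z) = 1 + z + 14/25z²
  ⇒ R(z) = 1 + z + 14/25z².

Find x<0 with |R(x)|<1.
x=-0.75: |R|=0.5650
R=1: x+14/25x²=0 ⇒ x=−25/14=-1.7857; min R=1−1/(4·14/25)=0.5536>−1
Confirm numerically:
  x=-1.668: |R|=0.89005 <1
  x=-1.280: |R|=0.63750 <1
  x=-1.086: |R|=0.57446 <1
  x=-2.167: |R|=1.46270 >1
  x=-1.924: |R|=1.14899 >1
Interval (-1.7857, 0).

(-1.7857,0); λ=-5 ⇒ h* = (25/14)/5 = 0.3571.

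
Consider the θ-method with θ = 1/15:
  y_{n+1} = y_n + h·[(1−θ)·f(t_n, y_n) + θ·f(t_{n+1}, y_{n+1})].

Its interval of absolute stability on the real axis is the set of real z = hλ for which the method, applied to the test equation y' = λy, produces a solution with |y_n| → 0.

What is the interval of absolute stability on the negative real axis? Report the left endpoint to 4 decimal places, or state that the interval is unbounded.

(-2.3077, 0).

With y'=λy (z=hλ):
  y_{n+1} = y_n + z·[14/15·y_n + 1/15·y_{n+1}] ⇒ (1 − 1/15z)y_{n+1} = (1 + 14/15z)y_n
  R(z) = (1 + 14/15z)/(1 − 1/15z).

Solve |R(x)|<1 on ℝ⁻.
x=-0.56: |R|=0.4602
R=−1: 1+14/15x = −1+1/15x ⇒ -13/15x=2 ⇒ x=2/(-13/15)=-2.3077
Confirm numerically:
  x=-1.835: |R|=0.63499 <1
  x=-1.688: |R|=0.51726 <1
  x=-0.960: |R|=0.09774 <1
  x=-2.556: |R|=1.18387 >1
  x=-2.514: |R|=1.15313 >1
So |R|<1 on (-2.3077, 0).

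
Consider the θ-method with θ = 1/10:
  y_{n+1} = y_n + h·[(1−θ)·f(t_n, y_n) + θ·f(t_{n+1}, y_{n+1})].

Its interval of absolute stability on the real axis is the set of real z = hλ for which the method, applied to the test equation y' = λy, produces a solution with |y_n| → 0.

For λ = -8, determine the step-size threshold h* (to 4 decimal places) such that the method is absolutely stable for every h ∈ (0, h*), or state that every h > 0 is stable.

(-2.5000,0); λ=-8 ⇒ h* = (5/2)/8 = 0.3125.

Set f=λy, z=hλ:
  y_{n+1} = y_n + z·[9/10·y_n + 1/10·y_{n+1}] ⇒ (1 − 1/10z)y_{n+1} = (1 + 9/10z)y_n
  so R(z) = (1 + 9/10z)/(1 − 1/10z).

Solve |R(x)|<1 on ℝ⁻.
x=-1.23: |R|=0.0953
R=−1: 1+9/10x = −1+1/10x ⇒ -4/5x=2 ⇒ x=2/(-4/5)=-2.5000
Confirm numerically:
  x=-2.230: |R|=0.82339 <1
  x=-2.002: |R|=0.66806 <1
  x=-1.865: |R|=0.57185 <1
  x=-1.141: |R|=0.02415 <1
  x=-3.069: |R|=1.34831 >1
  x=-2.570: |R|=1.04455 >1
Stable set (-2.5000, 0).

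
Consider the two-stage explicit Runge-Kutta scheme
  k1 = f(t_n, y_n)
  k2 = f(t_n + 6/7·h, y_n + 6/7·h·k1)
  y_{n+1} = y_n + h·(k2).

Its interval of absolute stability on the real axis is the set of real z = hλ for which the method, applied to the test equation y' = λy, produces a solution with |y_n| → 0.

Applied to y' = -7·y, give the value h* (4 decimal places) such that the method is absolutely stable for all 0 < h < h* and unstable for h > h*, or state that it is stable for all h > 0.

(-1.1667,0); λ=-7 ⇒ h* = (7/6)/7 = 0.1667.

Set f=λy, z=hλ:
  k1=λy_n ⇒ h·k1=z·y_n;  k2=λ(1+6/7z)y_n ⇒ h·k2=z(1+6/7z)y_n
  y_{n+1}/y_n = 1 + z(1+6/7z) = 1 + z + 6/7z²
  so R(z) = 1 + z + 6/7z².

Need |R(x)|<1, x<0.
x=-1.56: |R|=1.5259
R=1: x+6/7x²=0 ⇒ x=−7/6=-1.1667; min R=1−1/(4·6/7)=0.7083>−1
Confirm numerically:
  x=-1.090: |R|=0.92837 <1
  x=-1.084: |R|=0.92319 <1
  x=-0.544: |R|=0.70966 <1
  x=-1.762: |R|=1.89912 >1
  x=-1.570: |R|=1.54277 >1
  x=-1.254: |R|=1.09387 >1
Stable set (-1.1667, 0).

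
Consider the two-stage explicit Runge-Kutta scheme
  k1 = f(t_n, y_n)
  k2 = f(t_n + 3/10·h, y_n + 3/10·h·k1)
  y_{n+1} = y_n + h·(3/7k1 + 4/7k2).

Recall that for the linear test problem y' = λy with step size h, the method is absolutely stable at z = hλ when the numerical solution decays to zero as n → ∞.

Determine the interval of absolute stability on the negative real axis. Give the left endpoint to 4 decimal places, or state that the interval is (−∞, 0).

On y'=λy, z=hλ:
  k1=λy_n ⇒ h·k1=z·y_n;  k2=λ(1+3/10z)y_n ⇒ h·k2=z(1+3/10z)y_n
  y_{n+1}/y_n = 1 + 3/7z + 4/7z(1+3/10z) = 1 + z + 6/35z²
  R(z) = 1 + z + 6/35z².

Find x<0 with |R(x)|<1.
x=-0.82: |R|=0.2953
R=1: x+6/35x²=0 ⇒ x=−35/6=-5.8333; min R=1−1/(4·6/35)=-0.4583>−1
Confirm numerically:
  x=-5.680: |R|=0.85070 <1
  x=-4.872: |R|=0.19709 <1
  x=-4.352: |R|=0.10516 <1
  x=-4.331: |R|=0.11542 <1
  x=-6.249: |R|=1.44529 >1
  x=-5.997: |R|=1.16826 >1
So |R|<1 on (-5.8333, 0).

(-5.8333, 0).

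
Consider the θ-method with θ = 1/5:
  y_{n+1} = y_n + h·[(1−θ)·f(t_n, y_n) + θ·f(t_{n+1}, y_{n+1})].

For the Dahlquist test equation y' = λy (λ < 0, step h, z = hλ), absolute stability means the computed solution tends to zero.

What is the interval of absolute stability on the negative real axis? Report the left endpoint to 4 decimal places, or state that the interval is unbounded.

On y'=λy, z=hλ:
  y_{n+1} = y_n + z·[4/5·y_n + 1/5·y_{n+1}] ⇒ (1 − 1/5z)y_{n+1} = (1 + 4/5z)y_n
  ⇒ R(z) = (1 + 4/5z)/(1 − 1/5z).

Solve |R(x)|<1 on ℝ⁻.
x=-0.52: |R|=0.5290
R=−1: 1+4/5x = −1+1/5x ⇒ -3/5x=2 ⇒ x=2/(-3/5)=-3.3333
Confirm numerically:
  x=-2.737: |R|=0.76877 <1
  x=-2.242: |R|=0.54791 <1
  x=-1.996: |R|=0.42653 <1
  x=-3.824: |R|=1.16682 >1
  x=-3.659: |R|=1.11283 >1
  x=-3.376: |R|=1.01528 >1
So |R|<1 on (-3.3333, 0).

(-3.3333, 0).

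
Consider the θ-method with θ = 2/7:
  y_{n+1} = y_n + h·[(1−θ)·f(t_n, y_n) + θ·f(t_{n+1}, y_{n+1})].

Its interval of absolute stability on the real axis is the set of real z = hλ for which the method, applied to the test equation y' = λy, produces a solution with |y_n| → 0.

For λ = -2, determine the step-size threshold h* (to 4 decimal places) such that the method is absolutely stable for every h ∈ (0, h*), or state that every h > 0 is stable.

Set f=λy, z=hλ:
  y_{n+1} = y_n + z·[5/7·y_n + 2/7·y_{n+1}] ⇒ (1 − 2/7z)y_{n+1} = (1 + 5/7z)y_n
  R(z) = (1 + 5/7z)/(1 − 2/7z).

Need |R(x)|<1, x<0.
x=-1.12: |R|=0.1515
R=−1: 1+5/7x = −1+2/7x ⇒ -3/7x=2 ⇒ x=2/(-3/7)=-4.6667
Confirm numerically:
  x=-3.733: |R|=0.80637 <1
  x=-3.717: |R|=0.80262 <1
  x=-3.279: |R|=0.69295 <1
  x=-3.085: |R|=0.63971 <1
  x=-5.120: |R|=1.07889 >1
  x=-5.037: |R|=1.06507 >1
  x=-5.002: |R|=1.05916 >1
Stable set (-4.6667, 0).

(-4.6667,0); λ=-2 ⇒ h* = (14/3)/2 = 2.3333.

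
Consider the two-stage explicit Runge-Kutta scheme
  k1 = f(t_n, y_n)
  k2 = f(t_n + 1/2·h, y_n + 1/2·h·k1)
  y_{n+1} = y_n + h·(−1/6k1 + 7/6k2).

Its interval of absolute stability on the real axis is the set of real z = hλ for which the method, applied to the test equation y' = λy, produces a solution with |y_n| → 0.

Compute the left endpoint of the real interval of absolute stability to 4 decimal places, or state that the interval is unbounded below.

With y'=λy (z=hλ):
  k1=λy_n ⇒ h·k1=z·y_n;  k2=λ(1+1/2z)y_n ⇒ h·k2=z(1+1/2z)y_n
  y_{n+1}/y_n = 1 − 1/6z + 7/6z(1+1/2z) = 1 + z + 7/12z²
  so R(z) = 1 + z + 7/12z².

Find x<0 with |R(x)|<1.
x=-0.59: |R|=0.6131
R=1: x+7/12x²=0 ⇒ x=−12/7=-1.7143; min R=1−1/(4·7/12)=0.5714>−1
Confirm numerically:
  x=-1.666: |R|=0.95307 <1
  x=-1.332: |R|=0.70296 <1
  x=-0.810: |R|=0.57273 <1
  x=-2.107: |R|=1.48268 >1
  x=-2.081: |R|=1.44516 >1
  x=-1.963: |R|=1.28480 >1
Interval (-1.7143, 0).

left endpoint -1.7143.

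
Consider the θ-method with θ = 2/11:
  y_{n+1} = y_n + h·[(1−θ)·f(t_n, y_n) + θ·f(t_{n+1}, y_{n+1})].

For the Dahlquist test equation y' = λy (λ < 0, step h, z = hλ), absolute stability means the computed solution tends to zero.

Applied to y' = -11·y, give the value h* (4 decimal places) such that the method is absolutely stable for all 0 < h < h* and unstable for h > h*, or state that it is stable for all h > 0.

(-3.1429,0); λ=-11 ⇒ h* = (22/7)/11 = 0.2857.

Set f=λy, z=hλ:
  y_{n+1} = y_n + z·[9/11·y_n + 2/11·y_{n+1}] ⇒ (1 − 2/11z)y_{n+1} = (1 + 9/11z)y_n
  Hence R(z) = (1 + 9/11z)/(1 − 2/11z).

Need |R(x)|<1, x<0.
x=-0.64: |R|=0.4267
R=−1: 1+9/11x = −1+2/11x ⇒ -7/11x=2 ⇒ x=2/(-7/11)=-3.1429
Confirm numerically:
  x=-2.676: |R|=0.80015 <1
  x=-2.483: |R|=0.71070 <1
  x=-2.279: |R|=0.61133 <1
  x=-1.410: |R|=0.12229 <1
  x=-3.569: |R|=1.16446 >1
  x=-3.307: |R|=1.06523 >1
So |R|<1 on (-3.1429, 0).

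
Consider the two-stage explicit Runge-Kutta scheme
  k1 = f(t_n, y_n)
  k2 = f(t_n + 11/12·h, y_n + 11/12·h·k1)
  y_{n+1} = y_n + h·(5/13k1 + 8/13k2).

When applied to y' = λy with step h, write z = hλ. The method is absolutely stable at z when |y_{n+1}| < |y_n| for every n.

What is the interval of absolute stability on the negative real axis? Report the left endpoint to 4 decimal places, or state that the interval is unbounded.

On y'=λy, z=hλ:
  k1=λy_n ⇒ h·k1=z·y_n;  k2=λ(1+11/12z)y_n ⇒ h·k2=z(1+11/12z)y_n
  y_{n+1}/y_n = 1 + 5/13z + 8/13z(1+11/12z) = 1 + z + 22/39z²
  so R(z) = 1 + z + 22/39z².

Boundary: |R(x)|=1, x<0.
x=-1.76: |R|=0.9874
R=1: x+22/39x²=0 ⇒ x=−39/22=-1.7727; min R=1−1/(4·22/39)=0.5568>−1
Confirm numerically:
  x=-1.525: |R|=0.78689 <1
  x=-1.204: |R|=0.61373 <1
  x=-1.199: |R|=0.61195 <1
  x=-2.141: |R|=1.44478 >1
  x=-1.899: |R|=1.13527 >1
  x=-1.826: |R|=1.05487 >1
So |R|<1 on (-1.7727, 0).

(-1.7727, 0).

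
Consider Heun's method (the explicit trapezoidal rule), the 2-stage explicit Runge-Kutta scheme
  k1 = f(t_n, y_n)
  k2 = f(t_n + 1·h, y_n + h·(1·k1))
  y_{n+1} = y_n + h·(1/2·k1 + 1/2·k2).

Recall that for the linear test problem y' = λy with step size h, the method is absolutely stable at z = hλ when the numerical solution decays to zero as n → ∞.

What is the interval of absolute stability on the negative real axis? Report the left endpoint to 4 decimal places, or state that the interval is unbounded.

(-2.0000, 0).

On y'=λy, z=hλ:
  order 2, 2-stage ⇒ R(z)=1+z+z^2/2
  (e.g. R(-1.68)=0.73120, |R|=0.73120)

Boundary: |R(x)|=1, x<0.
x=-1.68: |R|=0.7312
|R(-1.93)|=0.9325 |R(-1.81)|=0.8281 |R(-1.79)|=0.8121
Bisect:
  x_lo=-2.3500 |R|=1.4113  x_hi=-0.1061 |R|=0.8995
  mid=-1.22809 |R|=0.52601 →hi
  mid=-1.78906 |R|=0.81131 →hi
  mid=-2.06955 |R|=1.07197 →lo
  mid=-1.92930 |R|=0.93180 →hi
  mid=-1.99943 |R|=0.99943 →hi
  mid=-2.03449 |R|=1.03508 →lo
  mid=-2.01696 |R|=1.01710 →lo
  ...
  [-2.00011,-1.99997] ⇒ x*=-2.0000
Interval (-2.0000, 0).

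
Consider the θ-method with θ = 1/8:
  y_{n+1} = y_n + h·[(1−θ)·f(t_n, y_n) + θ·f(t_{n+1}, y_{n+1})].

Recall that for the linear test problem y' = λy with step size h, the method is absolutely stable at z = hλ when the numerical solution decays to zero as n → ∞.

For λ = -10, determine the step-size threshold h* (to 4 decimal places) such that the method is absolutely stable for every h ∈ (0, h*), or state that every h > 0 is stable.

(-2.6667,0); λ=-10 ⇒ h* = (8/3)/10 = 0.2667.

Set f=λy, z=hλ:
  y_{n+1} = y_n + z·[7/8·y_n + 1/8·y_{n+1}] ⇒ (1 − 1/8z)y_{n+1} = (1 + 7/8z)y_n
  so R(z) = (1 + 7/8z)/(1 − 1/8z).

Solve |R(x)|<1 on ℝ⁻.
x=-0.38: |R|=0.6372
R=−1: 1+7/8x = −1+1/8x ⇒ -3/4x=2 ⇒ x=2/(-3/4)=-2.6667
Confirm numerically:
  x=-2.441: |R|=0.87032 <1
  x=-2.033: |R|=0.62105 <1
  x=-1.639: |R|=0.36031 <1
  x=-1.551: |R|=0.29913 <1
  x=-2.967: |R|=1.16431 >1
  x=-2.825: |R|=1.08776 >1
  x=-2.757: |R|=1.05039 >1
Interval (-2.6667, 0).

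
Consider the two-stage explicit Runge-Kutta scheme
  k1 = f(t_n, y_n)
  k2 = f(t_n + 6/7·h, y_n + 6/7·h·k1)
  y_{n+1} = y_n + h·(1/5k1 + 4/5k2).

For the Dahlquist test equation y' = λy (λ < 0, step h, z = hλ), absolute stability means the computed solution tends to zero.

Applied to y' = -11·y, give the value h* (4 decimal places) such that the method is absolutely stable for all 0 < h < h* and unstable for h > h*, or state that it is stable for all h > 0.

On y'=λy, z=hλ:
  k1=λy_n ⇒ h·k1=z·y_n;  k2=λ(1+6/7z)y_n ⇒ h·k2=z(1+6/7z)y_n
  y_{n+1}/y_n = 1 + 1/5z + 4/5z(1+6/7z) = 1 + z + 24/35z²
  so R(z) = 1 + z + 24/35z².

Need |R(x)|<1, x<0.
x=-0.34: |R|=0.7393
R=1: x+24/35x²=0 ⇒ x=−35/24=-1.4583; min R=1−1/(4·24/35)=0.6354>−1
Confirm numerically:
  x=-1.412: |R|=0.95514 <1
  x=-0.992: |R|=0.68279 <1
  x=-0.876: |R|=0.65020 <1
  x=-1.836: |R|=1.47547 >1
  x=-1.578: |R|=1.12949 >1
Interval (-1.4583, 0).

(-1.4583,0); λ=-11 ⇒ h* = (35/24)/11 = 0.1326.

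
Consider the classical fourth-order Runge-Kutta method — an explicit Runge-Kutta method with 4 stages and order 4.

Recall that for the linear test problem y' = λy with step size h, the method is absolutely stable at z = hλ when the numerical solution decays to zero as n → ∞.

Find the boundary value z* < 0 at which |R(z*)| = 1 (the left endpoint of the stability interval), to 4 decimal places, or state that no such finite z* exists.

z* = -2.7853.

Test eqn y'=λy, z=hλ:
  order 4, 4-stage ⇒ R(z)=1+z+z^2/2+z^3/6+z^4/24
  (e.g. R(-0.87)=0.42257, |R|=0.42257)

Boundary: |R(x)|=1, x<0.
x=-0.87: |R|=0.4226
|R(-3.16)|=1.7284 |R(-3.06)|=1.4996 |R(-0.8)|=0.4517
Bisect:
  x_lo=-3.4382 |R|=2.5211  x_hi=-0.3128 |R|=0.7314
  mid=-1.87551 |R|=0.29927 →hi
  mid=-2.65687 |R|=0.82302 →hi
  mid=-3.04755 |R|=1.47295 →lo
  mid=-2.85221 |R|=1.10566 →lo
  mid=-2.75454 |R|=0.95461 →hi
  mid=-2.80337 |R|=1.02760 →lo
  mid=-2.77895 |R|=0.99048 →hi
  mid=-2.79116 |R|=1.00889 →lo
  mid=-2.78506 |R|=0.99965 →hi
  mid=-2.78811 |R|=1.00426 →lo
  ...
  [-2.78544,-2.78525] ⇒ x*=-2.7853
So |R|<1 on (-2.7853, 0).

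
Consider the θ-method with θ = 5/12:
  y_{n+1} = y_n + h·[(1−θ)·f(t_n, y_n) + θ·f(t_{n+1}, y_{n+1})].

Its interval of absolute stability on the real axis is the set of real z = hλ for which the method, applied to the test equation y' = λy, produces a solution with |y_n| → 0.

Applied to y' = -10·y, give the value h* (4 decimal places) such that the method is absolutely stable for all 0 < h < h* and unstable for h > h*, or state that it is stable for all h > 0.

On y'=λy, z=hλ:
  y_{n+1} = y_n + z·[7/12·y_n + 5/12·y_{n+1}] ⇒ (1 − 5/12z)y_{n+1} = (1 + 7/12z)y_n
  ⇒ R(z) = (1 + 7/12z)/(1 − 5/12z).

Find x<0 with |R(x)|<1.
x=-0.77: |R|=0.4170
R=−1: 1+7/12x = −1+5/12x ⇒ -1/6x=2 ⇒ x=2/(-1/6)=-12.0000
Confirm numerically:
  x=-7.648: |R|=0.82675 <1
  x=-7.338: |R|=0.80850 <1
  x=-6.789: |R|=0.77316 <1
  x=-6.288: |R|=0.73702 <1
  x=-12.561: |R|=1.01500 >1
  x=-12.346: |R|=1.00939 >1
  x=-12.141: |R|=1.00388 >1
Interval (-12.0000, 0).

(-12.0000,0); λ=-10 ⇒ h* = (12)/10 = 1.2000.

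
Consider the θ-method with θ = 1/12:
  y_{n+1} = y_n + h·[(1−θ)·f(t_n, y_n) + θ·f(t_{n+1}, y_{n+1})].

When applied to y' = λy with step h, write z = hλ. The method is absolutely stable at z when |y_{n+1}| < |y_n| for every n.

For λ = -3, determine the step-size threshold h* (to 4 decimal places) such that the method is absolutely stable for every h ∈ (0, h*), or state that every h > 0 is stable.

On y'=λy, z=hλ:
  y_{n+1} = y_n + z·[11/12·y_n + 1/12·y_{n+1}] ⇒ (1 − 1/12z)y_{n+1} = (1 + 11/12z)y_n
  R(z) = (1 + 11/12z)/(1 − 1/12z).

Need |R(x)|<1, x<0.
x=-0.73: |R|=0.3119
R=−1: 1+11/12x = −1+1/12x ⇒ -5/6x=2 ⇒ x=2/(-5/6)=-2.4000
Confirm numerically:
  x=-2.113: |R|=0.79664 <1
  x=-1.978: |R|=0.69810 <1
  x=-1.685: |R|=0.47753 <1
  x=-2.767: |R|=1.24853 >1
  x=-2.680: |R|=1.19074 >1
  x=-2.541: |R|=1.09697 >1
Stable set (-2.4000, 0).

(-2.4000,0); λ=-3 ⇒ h* = (12/5)/3 = 0.8000.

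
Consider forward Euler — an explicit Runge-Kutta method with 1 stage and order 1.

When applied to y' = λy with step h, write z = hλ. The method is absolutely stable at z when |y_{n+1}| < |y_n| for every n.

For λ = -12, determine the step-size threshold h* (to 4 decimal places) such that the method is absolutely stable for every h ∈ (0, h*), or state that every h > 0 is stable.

(-2.0000,0); λ=-12 ⇒ h* = 0.1667.

With y'=λy (z=hλ):
  order 1, 1-stage ⇒ R(z)=1+z
  (e.g. R(-1.41)=-0.41000, |R|=0.41000)

Solve |R(x)|<1 on ℝ⁻.
x=-1.41: |R|=0.4100
|R(-2.28)|=1.2800 |R(-1.57)|=0.5700 |R(-0.51)|=0.4900
Bisect:
  x_lo=-2.5358 |R|=1.5358  x_hi=-0.2242 |R|=0.7758
  mid=-1.38003 |R|=0.38003 →hi
  mid=-1.95794 |R|=0.95794 →hi
  mid=-2.24689 |R|=1.24689 →lo
  mid=-2.10242 |R|=1.10242 →lo
  mid=-2.03018 |R|=1.03018 →lo
  mid=-1.99406 |R|=0.99406 →hi
  mid=-2.01212 |R|=1.01212 →lo
  ...
  [-2.00012,-1.99998] ⇒ x*=-2.0000
Interval (-2.0000, 0).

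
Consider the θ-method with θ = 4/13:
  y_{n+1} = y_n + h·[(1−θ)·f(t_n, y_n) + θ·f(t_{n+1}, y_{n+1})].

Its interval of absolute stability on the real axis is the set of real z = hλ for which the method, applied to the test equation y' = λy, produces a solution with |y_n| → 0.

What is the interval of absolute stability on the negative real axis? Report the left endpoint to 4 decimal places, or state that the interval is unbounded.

Test eqn y'=λy, z=hλ:
  y_{n+1} = y_n + z·[9/13·y_n + 4/13·y_{n+1}] ⇒ (1 − 4/13z)y_{n+1} = (1 + 9/13z)y_n
  so R(z) = (1 + 9/13z)/(1 − 4/13z).

Boundary: |R(x)|=1, x<0.
x=-0.95: |R|=0.2649
R=−1: 1+9/13x = −1+4/13x ⇒ -5/13x=2 ⇒ x=2/(-5/13)=-5.2000
Confirm numerically:
  x=-5.170: |R|=0.99555 <1
  x=-3.987: |R|=0.79049 <1
  x=-2.430: |R|=0.39040 <1
  x=-2.178: |R|=0.30407 <1
  x=-5.690: |R|=1.06851 >1
  x=-5.385: |R|=1.02678 >1
Interval (-5.2000, 0).

(-5.2000, 0).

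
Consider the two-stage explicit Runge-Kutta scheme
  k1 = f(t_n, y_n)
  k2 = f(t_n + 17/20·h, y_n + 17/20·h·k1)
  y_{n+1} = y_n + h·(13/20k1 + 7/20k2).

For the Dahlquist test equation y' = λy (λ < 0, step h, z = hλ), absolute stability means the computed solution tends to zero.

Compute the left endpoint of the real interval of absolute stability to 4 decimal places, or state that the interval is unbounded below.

With y'=λy (z=hλ):
  k1=λy_n ⇒ h·k1=z·y_n;  k2=λ(1+17/20z)y_n ⇒ h·k2=z(1+17/20z)y_n
  y_{n+1}/y_n = 1 + 13/20z + 7/20z(1+17/20z) = 1 + z + 119/400z²
  ⇒ R(z) = 1 + z + 119/400z².

Boundary: |R(x)|=1, x<0.
x=-0.62: |R|=0.4944
R=1: x+119/400x²=0 ⇒ x=−400/119=-3.3613; min R=1−1/(4·119/400)=0.1597>−1
Confirm numerically:
  x=-2.929: |R|=0.62326 <1
  x=-2.360: |R|=0.29696 <1
  x=-1.644: |R|=0.16006 <1
  x=-3.818: |R|=1.51869 >1
  x=-3.396: |R|=1.03501 >1
So |R|<1 on (-3.3613, 0).

left endpoint -3.3613.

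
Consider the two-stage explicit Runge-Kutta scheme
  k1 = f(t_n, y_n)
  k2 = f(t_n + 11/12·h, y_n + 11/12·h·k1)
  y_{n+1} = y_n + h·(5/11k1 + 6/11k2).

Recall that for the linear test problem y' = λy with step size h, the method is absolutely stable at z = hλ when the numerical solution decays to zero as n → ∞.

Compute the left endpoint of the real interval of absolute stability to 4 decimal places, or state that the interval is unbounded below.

left endpoint -2.0000.

With y'=λy (z=hλ):
  k1=λy_n ⇒ h·k1=z·y_n;  k2=λ(1+11/12z)y_n ⇒ h·k2=z(1+11/12z)y_n
  y_{n+1}/y_n = 1 + 5/11z + 6/11z(1+11/12z) = 1 + z + 1/2z²
  Hence R(z) = 1 + z + 1/2z².

Boundary: |R(x)|=1, x<0.
x=-1.67: |R|=0.7244
R=1: x+1/2x²=0 ⇒ x=−2=-2.0000; min R=1−1/(4·1/2)=0.5000>−1
Confirm numerically:
  x=-1.809: |R|=0.82724 <1
  x=-1.490: |R|=0.62005 <1
  x=-1.292: |R|=0.54263 <1
  x=-0.946: |R|=0.50146 <1
  x=-2.581: |R|=1.74978 >1
  x=-2.407: |R|=1.48982 >1
So |R|<1 on (-2.0000, 0).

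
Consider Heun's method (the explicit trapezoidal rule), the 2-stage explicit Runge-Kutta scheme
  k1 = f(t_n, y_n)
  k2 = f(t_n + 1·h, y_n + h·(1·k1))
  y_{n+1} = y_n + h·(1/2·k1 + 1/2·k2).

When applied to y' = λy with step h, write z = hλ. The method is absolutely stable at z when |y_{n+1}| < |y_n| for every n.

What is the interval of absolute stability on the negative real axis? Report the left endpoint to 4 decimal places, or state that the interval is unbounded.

With y'=λy (z=hλ):
  order 2, 2-stage ⇒ R(z)=1+z+z^2/2
  (e.g. R(-1.65)=0.71125, |R|=0.71125)

Need |R(x)|<1, x<0.
x=-1.65: |R|=0.7112
|R(-2.28)|=1.3192 |R(-1.79)|=0.8121 |R(-1.39)|=0.5760
Bisect:
  x_lo=-2.4592 |R|=1.5646  x_hi=-0.3249 |R|=0.7279
  mid=-1.39202 |R|=0.57684 →hi
  mid=-1.92560 |R|=0.92836 →hi
  mid=-2.19239 |R|=1.21089 →lo
  mid=-2.05899 |R|=1.06073 →lo
  mid=-1.99229 |R|=0.99232 →hi
  mid=-2.02564 |R|=1.02597 →lo
  mid=-2.00897 |R|=1.00901 →lo
  mid=-2.00063 |R|=1.00063 →lo
  mid=-1.99646 |R|=0.99647 →hi
  ...
  [-2.00011,-1.99998] ⇒ x*=-2.0000
So |R|<1 on (-2.0000, 0).

z∈(-2.0000,0).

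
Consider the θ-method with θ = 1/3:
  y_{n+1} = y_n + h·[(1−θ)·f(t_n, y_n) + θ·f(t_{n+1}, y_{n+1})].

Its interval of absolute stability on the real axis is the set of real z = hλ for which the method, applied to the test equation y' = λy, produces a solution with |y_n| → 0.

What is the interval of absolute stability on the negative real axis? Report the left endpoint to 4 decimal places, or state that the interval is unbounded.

(-6.0000, 0).

With y'=λy (z=hλ):
  y_{n+1} = y_n + z·[2/3·y_n + 1/3·y_{n+1}] ⇒ (1 − 1/3z)y_{n+1} = (1 + 2/3z)y_n
  R(z) = (1 + 2/3z)/(1 − 1/3z).

Need |R(x)|<1, x<0.
x=-1.22: |R|=0.1327
R=−1: 1+2/3x = −1+1/3x ⇒ -1/3x=2 ⇒ x=2/(-1/3)=-6.0000
Confirm numerically:
  x=-5.866: |R|=0.98489 <1
  x=-4.613: |R|=0.81781 <1
  x=-3.426: |R|=0.59944 <1
  x=-6.374: |R|=1.03990 >1
  x=-6.027: |R|=1.00299 >1
Stable set (-6.0000, 0).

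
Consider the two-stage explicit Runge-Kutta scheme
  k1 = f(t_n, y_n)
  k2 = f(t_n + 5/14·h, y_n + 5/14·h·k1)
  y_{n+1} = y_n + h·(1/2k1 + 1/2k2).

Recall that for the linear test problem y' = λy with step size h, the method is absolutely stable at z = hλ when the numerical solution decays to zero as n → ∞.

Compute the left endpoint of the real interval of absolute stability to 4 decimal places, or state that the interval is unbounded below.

Test eqn y'=λy, z=hλ:
  k1=λy_n ⇒ h·k1=z·y_n;  k2=λ(1+5/14z)y_n ⇒ h·k2=z(1+5/14z)y_n
  y_{n+1}/y_n = 1 + 1/2z + 1/2z(1+5/14z) = 1 + z + 5/28z²
  R(z) = 1 + z + 5/28z².

Find x<0 with |R(x)|<1.
x=-0.97: |R|=0.1980
R=1: x+5/28x²=0 ⇒ x=−28/5=-5.6000; min R=1−1/(4·5/28)=-0.4000>−1
Confirm numerically:
  x=-4.440: |R|=0.08029 <1
  x=-4.320: |R|=0.01257 <1
  x=-2.955: |R|=0.39571 <1
  x=-5.823: |R|=1.23188 >1
  x=-5.710: |R|=1.11216 >1
Interval (-5.6000, 0).

left endpoint -5.6000.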